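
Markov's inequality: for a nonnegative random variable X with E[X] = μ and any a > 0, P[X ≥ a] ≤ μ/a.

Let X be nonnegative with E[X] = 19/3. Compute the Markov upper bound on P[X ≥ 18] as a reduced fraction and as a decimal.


μ = E[X] = 19/3, a = 18.
Markov: P[X ≥ 18] ≤ μ/a = (19/3)/18 = 19/54.
Numerically: ≈ 0.35185.
(Since a = 18 > μ = 6.33333, the bound 19/54 is < 1 and informative.)

P[X ≥ 18] ≤ 19/54 ≈ 0.35185.


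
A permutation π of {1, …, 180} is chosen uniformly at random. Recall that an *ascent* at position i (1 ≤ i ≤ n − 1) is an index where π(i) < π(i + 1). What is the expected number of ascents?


Write X = Σ X_I over i = 1, …, 179, with X_I the indicator of one ascent.
There are 179 indicators.
For each fixed i, the pair (π(i), π(i+1)) is a uniformly random ordered pair of distinct values from {1, …, 180}; by symmetry P[π(i) < π(i+1)] = 1/2.
By linearity: E[X] = 179 · (1/2) = (180 − 1) · (1/2) = 179/2 ≈ 89.500000.

E[X] = 179/2 = 89.500000.


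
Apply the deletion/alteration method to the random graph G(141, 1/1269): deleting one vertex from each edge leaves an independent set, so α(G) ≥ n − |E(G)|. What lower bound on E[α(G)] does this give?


E[|E(G)|] = C(141, 2)·p = 9870 · (1/1269) = 70/9.
E[α(G)] ≥ n − E[|E(G)|] = 141 − 70/9 = 1199/9.
Numerically: ≈ 133.222222.
(This is only a lower bound; the true E[α(G)] may be larger.)

E[α(G)] ≥ 1199/9 ≈ 133.222222.


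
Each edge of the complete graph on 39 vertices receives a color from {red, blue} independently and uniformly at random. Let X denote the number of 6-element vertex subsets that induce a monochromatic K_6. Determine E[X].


Let X = Σ_S X_S over the C(39, 6) = 3262623 subsets S of size 6, where X_S = 1 if the K_6 on S is monochromatic.
For a fixed S, the K_6 on S has C(6, 2) = 15 edges. P[all 15 edges red] = (1/2)^15, and likewise for blue, so P[monochromatic] = 2·(1/2)^15 = 2^{1 − 15} = 1/16384.
By linearity: E[X] = C(39, 6) · 2^{1 − 15} = 3262623 · 1/16384 = 3262623/16384.
Numerically: E[X] ≈ 199.13470.

E[X] = C(39,6)·2^(1−C(6,2)) = 3262623/16384 ≈ 199.13470.


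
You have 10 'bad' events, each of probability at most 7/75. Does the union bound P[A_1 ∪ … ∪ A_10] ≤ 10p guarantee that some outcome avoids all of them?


Union bound: P[∪_{i=1}^{10} A_i] ≤ Σ_i P[A_i] ≤ 10·p = 10·(7/75) = 14/15.
Numerically: 14/15 ≈ 0.9333.
Is 14/15 < 1? YES.
Since P[∪ A_i] ≤ 14/15 < 1, the complement has P[∩ A_i^c] ≥ 1 − 14/15 = 1/15 > 0, so some outcome avoids every A_i.

10·p = 14/15 ≈ 0.9333; existence CERTIFIED by the union bound.


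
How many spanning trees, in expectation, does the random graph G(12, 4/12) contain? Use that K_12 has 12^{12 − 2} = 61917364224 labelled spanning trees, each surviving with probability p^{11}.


K_12 has 12^{12 − 2} = 61917364224 labelled spanning trees.
For each such spanning tree H, let X_H = 1 if all 11 edges of H are present in G. Then P[X_H = 1] = p^{11} = (1/3)^{11} = 1/177147.
By linearity of expectation: E[X] = Σ_H E[X_H] = 61917364224 · p^{11} = 61917364224 · 1/177147 = 1048576/3.
Numerically: E[X] ≈ 3.4953e+05.

E[X] = 61917364224 · (1/3)^{11} = 1048576/3 ≈ 3.4953e+05.


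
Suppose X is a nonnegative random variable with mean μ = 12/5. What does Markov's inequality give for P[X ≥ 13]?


μ = E[X] = 12/5, a = 13.
Markov: P[X ≥ 13] ≤ μ/a = (12/5)/13 = 12/65.
Numerically: ≈ 0.184615.
(Since a = 13 > μ = 2.400000, the bound 12/65 is < 1 and informative.)

P[X ≥ 13] ≤ 12/65 ≈ 0.184615.


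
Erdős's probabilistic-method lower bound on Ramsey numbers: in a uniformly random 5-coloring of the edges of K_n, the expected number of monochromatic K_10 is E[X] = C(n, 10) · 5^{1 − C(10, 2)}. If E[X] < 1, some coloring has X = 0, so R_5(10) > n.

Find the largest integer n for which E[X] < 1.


We need C(n, 10) · 5^{1 − 45} < 1, i.e. C(n, 10) < 5^{45 − 1} = 5684341886080801486968994140625.
Check values of n near the boundary:
  n = 5389: C(5389, 10) = 5645340767466558997768874792926; 5645340767466558997768874792926 < 5684341886080801486968994140625? YES
  n = 5390: C(5390, 10) = 5655833965919099070255434039753; 5655833965919099070255434039753 < 5684341886080801486968994140625? YES
  n = 5391: C(5391, 10) = 5666344714787188828795213697883; 5666344714787188828795213697883 < 5684341886080801486968994140625? YES
  n = 5392: C(5392, 10) = 5676873040158402483252283957448; 5676873040158402483252283957448 < 5684341886080801486968994140625? YES
  n = 5393: C(5393, 10) = 5687418968154238267170642278008; 5687418968154238267170642278008 < 5684341886080801486968994140625? NO
  n = 5394: C(5394, 10) = 5697982524930156243149785372878; 5697982524930156243149785372878 < 5684341886080801486968994140625? NO
  n = 5395: C(5395, 10) = 5708563736675616143322765475706; 5708563736675616143322765475706 < 5684341886080801486968994140625? NO
The largest n with C(n, 10) < 5684341886080801486968994140625 is n = 5392 (where E[X] = 5676873040158402483252283957448/5684341886080801486968994140625 ≈ 0.9986861). Hence R_5(10) > 5392, i.e. R_5(10) ≥ 5393.

Largest n = 5392; hence R_5(10) > 5392.


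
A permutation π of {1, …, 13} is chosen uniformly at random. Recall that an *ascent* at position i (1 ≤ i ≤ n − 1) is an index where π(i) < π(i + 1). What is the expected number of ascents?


Write X = Σ X_I over i = 1, …, 12, with X_I the indicator of one ascent.
There are 12 indicators.
For each fixed i, the pair (π(i), π(i+1)) is a uniformly random ordered pair of distinct values from {1, …, 13}; by symmetry P[π(i) < π(i+1)] = 1/2.
By linearity: E[X] = 12 · (1/2) = (13 − 1) · (1/2) = 6 ≈ 6.00000.

E[X] = 6 = 6.00000.


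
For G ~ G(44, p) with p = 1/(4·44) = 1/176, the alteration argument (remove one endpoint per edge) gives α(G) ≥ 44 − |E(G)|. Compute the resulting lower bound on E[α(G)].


E[|E(G)|] = C(44, 2)·p = 946 · (1/176) = 43/8.
E[α(G)] ≥ n − E[|E(G)|] = 44 − 43/8 = 309/8.
Numerically: ≈ 38.6250.
(This is only a lower bound; the true E[α(G)] may be larger.)

E[α(G)] ≥ 309/8 ≈ 38.6250.


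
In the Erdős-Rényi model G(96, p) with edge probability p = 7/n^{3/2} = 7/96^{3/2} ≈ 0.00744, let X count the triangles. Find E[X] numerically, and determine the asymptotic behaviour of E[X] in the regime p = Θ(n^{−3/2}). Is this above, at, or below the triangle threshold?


Number of potential triangles: C(96, 3) = 142880.
Each occurs with probability p³ ≈ (0.00744)³ ≈ 4.12167e-07.
By linearity: E[X] = C(96, 3)·p³ ≈ 142880 · 4.12167e-07 ≈ 0.059.
Since α = 3/2 > 1, p = c/n^{3/2} = o(1/n) is below the triangle threshold p ~ 1/n. Asymptotically E[X] ~ (c³/6)·n^{3(1−α)} = (7³/6)·n^{-1.5} → 0, so by Markov's inequality G has no triangles w.h.p.

E[X] ≈ 0.059; in regime p = Θ(1/n^{3/2}) E[X] tends to 0 (below the triangle threshold p ~ 1/n).


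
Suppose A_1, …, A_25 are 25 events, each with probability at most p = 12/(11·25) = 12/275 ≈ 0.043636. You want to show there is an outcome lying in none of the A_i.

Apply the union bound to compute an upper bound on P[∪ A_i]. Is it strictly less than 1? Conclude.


Union bound: P[∪_{i=1}^{25} A_i] ≤ Σ_i P[A_i] ≤ 25·p = 25·(12/275) = 12/11.
Numerically: 12/11 ≈ 1.090909.
Is 12/11 < 1? NO.
Since the bound 12/11 is ≥ 1, the union bound is uninformative here; it does NOT by itself certify existence.

25·p = 12/11 ≈ 1.090909; existence NOT certified by the union bound.


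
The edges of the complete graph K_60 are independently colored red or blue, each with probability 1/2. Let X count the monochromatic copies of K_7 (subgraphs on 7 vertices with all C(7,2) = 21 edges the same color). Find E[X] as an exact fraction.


Let X = Σ_S X_S over the C(60, 7) = 386206920 subsets S of size 7, where X_S = 1 if the K_7 on S is monochromatic.
For a fixed S, the K_7 on S has C(7, 2) = 21 edges. P[all 21 edges red] = (1/2)^21, and likewise for blue, so P[monochromatic] = 2·(1/2)^21 = 2^{1 − 21} = 1/1048576.
By linearity of expectation: E[X] = C(60, 7) · 2^{1 − 21} = 386206920 · 1/1048576 = 48275865/131072.
Numerically: E[X] ≈ 368.3156.

E[X] = C(60,7)·2^(1−C(7,2)) = 48275865/131072 ≈ 368.3156.


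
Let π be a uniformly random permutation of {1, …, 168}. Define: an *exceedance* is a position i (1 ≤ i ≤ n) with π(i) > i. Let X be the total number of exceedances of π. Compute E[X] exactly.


Write X = Σ_{i=1}^{168} X_i, where X_i = 1_{π(i) > i}.
For each fixed i, π(i) is uniform over {1, …, 168} (marginal of a uniform permutation), so P[π(i) > i] = (n − i)/n. Summing: Σ_{i=1}^{168} (n − i)/n = (0 + 1 + … + 167)/168 = 168(168 − 1)/(2·168) = (168 − 1)/2.
Hence E[X] = Σ_{i=1}^{168} (168 − i)/168 = 167/2 ≈ 83.500000.

E[X] = 167/2 = 83.500000.


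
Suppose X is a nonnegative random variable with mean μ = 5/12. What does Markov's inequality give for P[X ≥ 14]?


μ = E[X] = 5/12, a = 14.
Markov: P[X ≥ 14] ≤ μ/a = (5/12)/14 = 5/168.
Numerically: ≈ 0.030.
(Since a = 14 > μ = 0.417, the bound 5/168 is < 1 and informative.)

P[X ≥ 14] ≤ 5/168 ≈ 0.030.


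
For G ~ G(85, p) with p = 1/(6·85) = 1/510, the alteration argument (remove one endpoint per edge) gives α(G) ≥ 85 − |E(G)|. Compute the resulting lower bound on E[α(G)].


E[|E(G)|] = C(85, 2)·p = 3570 · (1/510) = 7.
E[α(G)] ≥ n − E[|E(G)|] = 85 − 7 = 78.
Numerically: ≈ 78.000000.
(This is only a lower bound; the true E[α(G)] may be larger.)

E[α(G)] ≥ 78 ≈ 78.000000.


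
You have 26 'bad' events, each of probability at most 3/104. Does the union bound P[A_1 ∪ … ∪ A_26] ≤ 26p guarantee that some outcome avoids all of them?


Union bound: P[∪_{i=1}^{26} A_i] ≤ Σ_i P[A_i] ≤ 26·p = 26·(3/104) = 3/4.
Numerically: 3/4 ≈ 0.75000.
Is 3/4 < 1? YES.
Since P[∪ A_i] ≤ 3/4 < 1, the complement has P[∩ A_i^c] ≥ 1 − 3/4 = 1/4 > 0, so some outcome avoids every A_i.

26·p = 3/4 ≈ 0.75000; existence CERTIFIED by the union bound.


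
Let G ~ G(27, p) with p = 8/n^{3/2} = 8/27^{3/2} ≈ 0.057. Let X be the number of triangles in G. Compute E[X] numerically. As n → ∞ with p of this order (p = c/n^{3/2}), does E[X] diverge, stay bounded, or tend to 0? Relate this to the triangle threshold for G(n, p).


Number of potential triangles: C(27, 3) = 2925.
Each occurs with probability p³ ≈ (0.057)³ ≈ 1.85410e-04.
By linearity: E[X] = C(27, 3)·p³ ≈ 2925 · 1.85410e-04 ≈ 0.542.
Since α = 3/2 > 1, p = c/n^{3/2} = o(1/n) is below the triangle threshold p ~ 1/n. Asymptotically E[X] ~ (c³/6)·n^{3(1−α)} = (8³/6)·n^{-1.5} → 0, so by Markov's inequality G has no triangles w.h.p.

E[X] ≈ 0.542; in regime p = Θ(1/n^{3/2}) E[X] tends to 0 (below the triangle threshold p ~ 1/n).


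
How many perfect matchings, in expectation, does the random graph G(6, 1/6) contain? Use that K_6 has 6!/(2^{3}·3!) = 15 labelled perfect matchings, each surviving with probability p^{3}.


K_6 has 6!/(2^{3}·3!) = 15 labelled perfect matchings.
For each such perfect matching H, let X_H = 1 if all 3 edges of H are present in G. Then P[X_H = 1] = p^{3} = (1/6)^{3} = 1/216.
By linearity of expectation: E[X] = Σ_H E[X_H] = 15 · p^{3} = 15 · 1/216 = 5/72.
Numerically: E[X] ≈ 0.0694.

E[X] = 15 · (1/6)^{3} = 5/72 ≈ 0.0694.


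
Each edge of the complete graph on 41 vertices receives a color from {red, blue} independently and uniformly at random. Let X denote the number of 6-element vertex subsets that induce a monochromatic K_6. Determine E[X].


Let X = Σ_S X_S over the C(41, 6) = 4496388 subsets S of size 6, where X_S = 1 if the K_6 on S is monochromatic.
For a fixed S, the K_6 on S has C(6, 2) = 15 edges. P[all 15 edges red] = (1/2)^15, and likewise for blue, so P[monochromatic] = 2·(1/2)^15 = 2^{1 − 15} = 1/16384.
Summing: E[X] = C(41, 6) · 2^{1 − 15} = 4496388 · 1/16384 = 1124097/4096.
Numerically: E[X] ≈ 274.4377.

E[X] = C(41,6)·2^(1−C(6,2)) = 1124097/4096 ≈ 274.4377.


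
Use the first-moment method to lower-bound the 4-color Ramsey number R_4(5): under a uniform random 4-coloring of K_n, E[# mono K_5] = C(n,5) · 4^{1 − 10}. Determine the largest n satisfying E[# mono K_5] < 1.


We need C(n, 5) · 4^{1 − 10} < 1, i.e. C(n, 5) < 4^{10 − 1} = 262144.
Check values of n near the boundary:
  n = 30: C(30, 5) = 142506; 142506 < 262144? YES
  n = 31: C(31, 5) = 169911; 169911 < 262144? YES
  n = 32: C(32, 5) = 201376; 201376 < 262144? YES
  n = 33: C(33, 5) = 237336; 237336 < 262144? YES
  n = 34: C(34, 5) = 278256; 278256 < 262144? NO
  n = 35: C(35, 5) = 324632; 324632 < 262144? NO
The largest n with C(n, 5) < 262144 is n = 33 (where E[X] = 29667/32768 ≈ 0.9053650). Hence R_4(5) > 33, i.e. R_4(5) ≥ 34.

Largest n = 33; hence R_4(5) > 33.


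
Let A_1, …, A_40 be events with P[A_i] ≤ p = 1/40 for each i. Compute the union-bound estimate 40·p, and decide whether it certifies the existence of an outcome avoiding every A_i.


Union bound: P[∪_{i=1}^{40} A_i] ≤ Σ_i P[A_i] ≤ 40·p = 40·(1/40) = 1.
Numerically: 1 ≈ 1.000000.
Is 1 < 1? NO.
Since the bound 1 is ≥ 1, the union bound is uninformative here; it does NOT by itself certify existence.

40·p = 1 ≈ 1.000000; existence NOT certified by the union bound.


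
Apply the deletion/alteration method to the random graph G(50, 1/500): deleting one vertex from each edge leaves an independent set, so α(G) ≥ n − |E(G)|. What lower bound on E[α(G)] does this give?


E[|E(G)|] = C(50, 2)·p = 1225 · (1/500) = 49/20.
E[α(G)] ≥ n − E[|E(G)|] = 50 − 49/20 = 951/20.
Numerically: ≈ 47.550000.
(This is only a lower bound; the true E[α(G)] may be larger.)

E[α(G)] ≥ 951/20 ≈ 47.550000.


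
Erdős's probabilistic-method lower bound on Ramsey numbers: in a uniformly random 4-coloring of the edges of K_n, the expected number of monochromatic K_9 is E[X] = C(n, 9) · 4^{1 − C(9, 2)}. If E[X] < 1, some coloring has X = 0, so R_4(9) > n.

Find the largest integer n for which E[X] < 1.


We need C(n, 9) · 4^{1 − 36} < 1, i.e. C(n, 9) < 4^{36 − 1} = 1180591620717411303424.
Check values of n near the boundary:
  n = 912: C(912, 9) = 1156095740032081475120; 1156095740032081475120 < 1180591620717411303424? YES
  n = 913: C(913, 9) = 1167605542753639808390; 1167605542753639808390 < 1180591620717411303424? YES
  n = 914: C(914, 9) = 1179217089587653905932; 1179217089587653905932 < 1180591620717411303424? YES
  n = 915: C(915, 9) = 1190931166636537885130; 1190931166636537885130 < 1180591620717411303424? NO
  n = 916: C(916, 9) = 1202748565202942340440; 1202748565202942340440 < 1180591620717411303424? NO
The largest n with C(n, 9) < 1180591620717411303424 is n = 914 (where E[X] = 294804272396913476483/295147905179352825856 ≈ 0.999). Hence R_4(9) > 914, i.e. R_4(9) ≥ 915.

Largest n = 914; hence R_4(9) > 914.


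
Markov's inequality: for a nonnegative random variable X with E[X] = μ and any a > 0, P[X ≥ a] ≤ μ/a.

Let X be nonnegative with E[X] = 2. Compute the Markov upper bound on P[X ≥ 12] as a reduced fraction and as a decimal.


μ = E[X] = 2, a = 12.
Markov: P[X ≥ 12] ≤ μ/a = (2)/12 = 1/6.
Numerically: ≈ 0.1667.
(Since a = 12 > μ = 2.0000, the bound 1/6 is < 1 and informative.)

P[X ≥ 12] ≤ 1/6 ≈ 0.1667.


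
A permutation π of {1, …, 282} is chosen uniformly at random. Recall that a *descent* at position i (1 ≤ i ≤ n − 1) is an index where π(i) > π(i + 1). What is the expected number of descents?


Write X = Σ X_I over i = 1, …, 281, with X_I the indicator of one descent.
There are 281 indicators.
For each fixed i, the pair (π(i), π(i+1)) is a uniformly random ordered pair of distinct values from {1, …, 282}; by symmetry P[π(i) > π(i+1)] = 1/2.
By linearity: E[X] = 281 · (1/2) = (282 − 1) · (1/2) = 281/2 ≈ 140.500000.

E[X] = 281/2 = 140.500000.


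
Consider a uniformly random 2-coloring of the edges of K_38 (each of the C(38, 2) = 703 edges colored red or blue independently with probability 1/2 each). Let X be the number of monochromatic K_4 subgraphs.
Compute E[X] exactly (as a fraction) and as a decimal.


Let X = Σ_S X_S over the C(38, 4) = 73815 subsets S of size 4, where X_S = 1 if the K_4 on S is monochromatic.
For a fixed S, the K_4 on S has C(4, 2) = 6 edges. P[all 6 edges red] = (1/2)^6, and likewise for blue, so P[monochromatic] = 2·(1/2)^6 = 2^{1 − 6} = 1/32.
By linearity of expectation: E[X] = C(38, 4) · 2^{1 − 6} = 73815 · 1/32 = 73815/32.
Numerically: E[X] ≈ 2306.719.

E[X] = C(38,4)·2^(1−C(4,2)) = 73815/32 ≈ 2306.719.


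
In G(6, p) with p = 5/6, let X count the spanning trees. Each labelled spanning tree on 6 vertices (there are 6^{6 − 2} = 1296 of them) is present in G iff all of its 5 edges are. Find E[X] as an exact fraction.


K_6 has 6^{6 − 2} = 1296 labelled spanning trees.
For each such spanning tree H, let X_H = 1 if all 5 edges of H are present in G. Then P[X_H = 1] = p^{5} = (5/6)^{5} = 3125/7776.
Summing the indicators: E[X] = Σ_H E[X_H] = 1296 · p^{5} = 1296 · 3125/7776 = 3125/6.
Numerically: E[X] ≈ 520.8.

E[X] = 1296 · (5/6)^{5} = 3125/6 ≈ 520.8.


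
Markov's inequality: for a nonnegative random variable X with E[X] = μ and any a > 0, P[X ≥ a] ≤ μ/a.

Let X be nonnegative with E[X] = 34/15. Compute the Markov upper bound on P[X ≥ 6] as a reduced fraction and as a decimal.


μ = E[X] = 34/15, a = 6.
Markov: P[X ≥ 6] ≤ μ/a = (34/15)/6 = 17/45.
Numerically: ≈ 0.3778.
(Since a = 6 > μ = 2.2667, the bound 17/45 is < 1 and informative.)

P[X ≥ 6] ≤ 17/45 ≈ 0.3778.


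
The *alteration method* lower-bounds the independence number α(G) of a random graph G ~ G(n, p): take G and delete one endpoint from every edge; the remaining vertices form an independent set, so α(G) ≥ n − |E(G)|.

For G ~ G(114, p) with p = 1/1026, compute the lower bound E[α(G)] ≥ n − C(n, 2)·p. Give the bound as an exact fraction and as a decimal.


E[|E(G)|] = C(114, 2)·p = 6441 · (1/1026) = 113/18.
E[α(G)] ≥ n − E[|E(G)|] = 114 − 113/18 = 1939/18.
Numerically: ≈ 107.72222.
(This is only a lower bound; the true E[α(G)] may be larger.)

E[α(G)] ≥ 1939/18 ≈ 107.72222.


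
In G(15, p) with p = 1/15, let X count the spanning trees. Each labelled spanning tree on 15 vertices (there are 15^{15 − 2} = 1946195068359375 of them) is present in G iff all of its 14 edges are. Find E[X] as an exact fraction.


K_15 has 15^{15 − 2} = 1946195068359375 labelled spanning trees.
For each such spanning tree H, let X_H = 1 if all 14 edges of H are present in G. Then P[X_H = 1] = p^{14} = (1/15)^{14} = 1/29192926025390625.
Summing the indicators: E[X] = Σ_H E[X_H] = 1946195068359375 · p^{14} = 1946195068359375 · 1/29192926025390625 = 1/15.
Numerically: E[X] ≈ 0.0667.

E[X] = 1946195068359375 · (1/15)^{14} = 1/15 ≈ 0.0667.


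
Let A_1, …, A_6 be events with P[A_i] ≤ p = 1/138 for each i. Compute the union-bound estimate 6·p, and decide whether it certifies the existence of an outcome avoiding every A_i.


Union bound: P[∪_{i=1}^{6} A_i] ≤ Σ_i P[A_i] ≤ 6·p = 6·(1/138) = 1/23.
Numerically: 1/23 ≈ 0.0435.
Is 1/23 < 1? YES.
Since P[∪ A_i] ≤ 1/23 < 1, the complement has P[∩ A_i^c] ≥ 1 − 1/23 = 22/23 > 0, so some outcome avoids every A_i.

6·p = 1/23 ≈ 0.0435; existence CERTIFIED by the union bound.


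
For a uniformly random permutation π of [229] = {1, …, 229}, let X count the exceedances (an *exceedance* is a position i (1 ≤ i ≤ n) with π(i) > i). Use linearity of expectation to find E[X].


Write X = Σ_{i=1}^{229} X_i, where X_i = 1_{π(i) > i}.
For each fixed i, π(i) is uniform over {1, …, 229} (marginal of a uniform permutation), so P[π(i) > i] = (n − i)/n. Summing: Σ_{i=1}^{229} (n − i)/n = (0 + 1 + … + 228)/229 = 229(229 − 1)/(2·229) = (229 − 1)/2.
Hence E[X] = Σ_{i=1}^{229} (229 − i)/229 = 114 ≈ 114.000.

E[X] = 114 = 114.000.


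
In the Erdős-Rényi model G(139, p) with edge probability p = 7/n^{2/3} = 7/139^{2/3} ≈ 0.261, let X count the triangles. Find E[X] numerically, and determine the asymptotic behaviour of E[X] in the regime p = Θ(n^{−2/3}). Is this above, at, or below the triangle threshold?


Number of potential triangles: C(139, 3) = 437989.
Each occurs with probability p³ ≈ (0.261)³ ≈ 1.77527e-02.
By linearity: E[X] = C(139, 3)·p³ ≈ 437989 · 1.77527e-02 ≈ 7775.489.
Since α = 2/3 < 1, p = c/n^{2/3} ≫ 1/n is above the triangle threshold p ~ 1/n. Asymptotically E[X] ~ (c³/6)·n^{3(1−α)} = (7³/6)·n^{1} → ∞; triangles are abundant w.h.p.

E[X] ≈ 7775.489; in regime p = Θ(1/n^{2/3}) E[X] diverges (above the triangle threshold p ~ 1/n).


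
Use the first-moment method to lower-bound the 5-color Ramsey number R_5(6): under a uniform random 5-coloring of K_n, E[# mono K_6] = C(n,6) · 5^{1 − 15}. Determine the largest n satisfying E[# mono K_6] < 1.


We need C(n, 6) · 5^{1 − 15} < 1, i.e. C(n, 6) < 5^{15 − 1} = 6103515625.
Check values of n near the boundary:
  n = 126: C(126, 6) = 4925156775; 4925156775 < 6103515625? YES
  n = 127: C(127, 6) = 5169379425; 5169379425 < 6103515625? YES
  n = 128: C(128, 6) = 5423611200; 5423611200 < 6103515625? YES
  n = 129: C(129, 6) = 5688177600; 5688177600 < 6103515625? YES
  n = 130: C(130, 6) = 5963412000; 5963412000 < 6103515625? YES
  n = 131: C(131, 6) = 6249655776; 6249655776 < 6103515625? NO
  n = 132: C(132, 6) = 6547258432; 6547258432 < 6103515625? NO
The largest n with C(n, 6) < 6103515625 is n = 130 (where E[X] = 47707296/48828125 ≈ 0.97705). Hence R_5(6) > 130, i.e. R_5(6) ≥ 131.

Largest n = 130; hence R_5(6) > 130.


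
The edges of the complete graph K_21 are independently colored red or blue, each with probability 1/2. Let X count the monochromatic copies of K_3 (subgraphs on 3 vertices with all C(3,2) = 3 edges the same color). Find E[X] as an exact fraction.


Let X = Σ_S X_S over the C(21, 3) = 1330 subsets S of size 3, where X_S = 1 if the K_3 on S is monochromatic.
For a fixed S, the K_3 on S has C(3, 2) = 3 edges. P[all 3 edges red] = (1/2)^3, and likewise for blue, so P[monochromatic] = 2·(1/2)^3 = 2^{1 − 3} = 1/4.
By linearity: E[X] = C(21, 3) · 2^{1 − 3} = 1330 · 1/4 = 665/2.
Numerically: E[X] ≈ 332.50000.

E[X] = C(21,3)·2^(1−C(3,2)) = 665/2 ≈ 332.50000.


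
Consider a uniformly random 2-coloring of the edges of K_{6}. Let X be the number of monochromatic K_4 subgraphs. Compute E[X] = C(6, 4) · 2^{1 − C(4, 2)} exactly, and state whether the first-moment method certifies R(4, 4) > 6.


E[X] = C(6, 4) · 2^{1 − 6} = 15 · 2^{−5} = 15/32.
As a reduced fraction: E[X] = 15/32 ≈ 0.4688.
Is E[X] < 1? YES.
Since E[X] < 1, there exists a 2-coloring of K_{6} with no monochromatic K_4; hence R(4, 4) > 6.

E[X] = 15/32 ≈ 0.4688; E[X] < 1, so R(4, 4) > 6.


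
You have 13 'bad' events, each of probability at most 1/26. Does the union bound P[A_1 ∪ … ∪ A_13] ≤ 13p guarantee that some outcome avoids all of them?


Union bound: P[∪_{i=1}^{13} A_i] ≤ Σ_i P[A_i] ≤ 13·p = 13·(1/26) = 1/2.
Numerically: 1/2 ≈ 0.5000000.
Is 1/2 < 1? YES.
Since P[∪ A_i] ≤ 1/2 < 1, the complement has P[∩ A_i^c] ≥ 1 − 1/2 = 1/2 > 0, so some outcome avoids every A_i.

13·p = 1/2 ≈ 0.5000000; existence CERTIFIED by the union bound.


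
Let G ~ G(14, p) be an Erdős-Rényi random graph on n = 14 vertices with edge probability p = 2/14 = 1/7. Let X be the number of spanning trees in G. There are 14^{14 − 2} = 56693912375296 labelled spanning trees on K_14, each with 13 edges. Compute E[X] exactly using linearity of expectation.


K_14 has 14^{14 − 2} = 56693912375296 labelled spanning trees.
For each such spanning tree H, let X_H = 1 if all 13 edges of H are present in G. Then P[X_H = 1] = p^{13} = (1/7)^{13} = 1/96889010407.
By linearity of expectation: E[X] = Σ_H E[X_H] = 56693912375296 · p^{13} = 56693912375296 · 1/96889010407 = 4096/7.
Numerically: E[X] ≈ 585.143.

E[X] = 56693912375296 · (1/7)^{13} = 4096/7 ≈ 585.143.


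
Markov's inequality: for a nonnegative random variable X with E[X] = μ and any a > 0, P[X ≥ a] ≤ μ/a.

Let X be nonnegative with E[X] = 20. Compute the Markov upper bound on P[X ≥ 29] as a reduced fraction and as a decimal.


μ = E[X] = 20, a = 29.
Markov: P[X ≥ 29] ≤ μ/a = (20)/29 = 20/29.
Numerically: ≈ 0.68966.
(Since a = 29 > μ = 20.00000, the bound 20/29 is < 1 and informative.)

P[X ≥ 29] ≤ 20/29 ≈ 0.68966.


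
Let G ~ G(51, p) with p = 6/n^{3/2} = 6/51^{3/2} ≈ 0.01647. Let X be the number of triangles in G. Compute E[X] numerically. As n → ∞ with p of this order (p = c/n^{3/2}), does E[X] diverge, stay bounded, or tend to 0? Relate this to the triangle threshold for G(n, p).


Number of potential triangles: C(51, 3) = 20825.
Each occurs with probability p³ ≈ (0.01647)³ ≈ 4.470828e-06.
By linearity: E[X] = C(51, 3)·p³ ≈ 20825 · 4.470828e-06 ≈ 0.0931.
Since α = 3/2 > 1, p = c/n^{3/2} = o(1/n) is below the triangle threshold p ~ 1/n. Asymptotically E[X] ~ (c³/6)·n^{3(1−α)} = (6³/6)·n^{-1.5} → 0, so by Markov's inequality G has no triangles w.h.p.

E[X] ≈ 0.0931; in regime p = Θ(1/n^{3/2}) E[X] tends to 0 (below the triangle threshold p ~ 1/n).


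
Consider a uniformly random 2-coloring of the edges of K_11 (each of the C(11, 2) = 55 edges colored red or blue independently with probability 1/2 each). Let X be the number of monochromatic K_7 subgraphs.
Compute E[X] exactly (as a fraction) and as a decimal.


Let X = Σ_S X_S over the C(11, 7) = 330 subsets S of size 7, where X_S = 1 if the K_7 on S is monochromatic.
For a fixed S, the K_7 on S has C(7, 2) = 21 edges. P[all 21 edges red] = (1/2)^21, and likewise for blue, so P[monochromatic] = 2·(1/2)^21 = 2^{1 − 21} = 1/1048576.
By linearity: E[X] = C(11, 7) · 2^{1 − 21} = 330 · 1/1048576 = 165/524288.
Numerically: E[X] ≈ 0.00031.

E[X] = C(11,7)·2^(1−C(7,2)) = 165/524288 ≈ 0.00031.


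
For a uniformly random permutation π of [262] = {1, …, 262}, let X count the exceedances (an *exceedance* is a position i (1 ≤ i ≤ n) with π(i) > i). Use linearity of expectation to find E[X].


Write X = Σ_{i=1}^{262} X_i, where X_i = 1_{π(i) > i}.
For each fixed i, π(i) is uniform over {1, …, 262} (marginal of a uniform permutation), so P[π(i) > i] = (n − i)/n. Summing: Σ_{i=1}^{262} (n − i)/n = (0 + 1 + … + 261)/262 = 262(262 − 1)/(2·262) = (262 − 1)/2.
Hence E[X] = Σ_{i=1}^{262} (262 − i)/262 = 261/2 ≈ 130.500.

E[X] = 261/2 = 130.500.


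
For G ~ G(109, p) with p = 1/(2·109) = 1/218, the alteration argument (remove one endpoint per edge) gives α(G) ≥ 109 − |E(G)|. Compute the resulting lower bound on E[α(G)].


E[|E(G)|] = C(109, 2)·p = 5886 · (1/218) = 27.
E[α(G)] ≥ n − E[|E(G)|] = 109 − 27 = 82.
Numerically: ≈ 82.00000.
(This is only a lower bound; the true E[α(G)] may be larger.)

E[α(G)] ≥ 82 ≈ 82.00000.


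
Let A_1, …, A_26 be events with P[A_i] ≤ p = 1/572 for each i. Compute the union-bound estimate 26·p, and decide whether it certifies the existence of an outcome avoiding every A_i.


Union bound: P[∪_{i=1}^{26} A_i] ≤ Σ_i P[A_i] ≤ 26·p = 26·(1/572) = 1/22.
Numerically: 1/22 ≈ 0.0455.
Is 1/22 < 1? YES.
Since P[∪ A_i] ≤ 1/22 < 1, the complement has P[∩ A_i^c] ≥ 1 − 1/22 = 21/22 > 0, so some outcome avoids every A_i.

26·p = 1/22 ≈ 0.0455; existence CERTIFIED by the union bound.


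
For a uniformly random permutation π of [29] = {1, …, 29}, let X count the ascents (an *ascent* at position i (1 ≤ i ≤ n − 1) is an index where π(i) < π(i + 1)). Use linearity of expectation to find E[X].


Write X = Σ X_I over i = 1, …, 28, with X_I the indicator of one ascent.
There are 28 indicators.
For each fixed i, the pair (π(i), π(i+1)) is a uniformly random ordered pair of distinct values from {1, …, 29}; by symmetry P[π(i) < π(i+1)] = 1/2.
By linearity: E[X] = 28 · (1/2) = (29 − 1) · (1/2) = 14 ≈ 14.0000.

E[X] = 14 = 14.0000.


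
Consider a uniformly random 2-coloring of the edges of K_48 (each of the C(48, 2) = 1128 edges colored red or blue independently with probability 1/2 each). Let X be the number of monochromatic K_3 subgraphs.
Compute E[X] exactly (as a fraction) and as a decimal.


Let X = Σ_S X_S over the C(48, 3) = 17296 subsets S of size 3, where X_S = 1 if the K_3 on S is monochromatic.
For a fixed S, the K_3 on S has C(3, 2) = 3 edges. P[all 3 edges red] = (1/2)^3, and likewise for blue, so P[monochromatic] = 2·(1/2)^3 = 2^{1 − 3} = 1/4.
By linearity of expectation: E[X] = C(48, 3) · 2^{1 − 3} = 17296 · 1/4 = 4324.
Numerically: E[X] ≈ 4324.000000.

E[X] = C(48,3)·2^(1−C(3,2)) = 4324 ≈ 4324.000000.


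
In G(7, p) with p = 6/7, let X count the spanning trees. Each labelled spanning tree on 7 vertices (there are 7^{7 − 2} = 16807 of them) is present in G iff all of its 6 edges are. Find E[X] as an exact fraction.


K_7 has 7^{7 − 2} = 16807 labelled spanning trees.
For each such spanning tree H, let X_H = 1 if all 6 edges of H are present in G. Then P[X_H = 1] = p^{6} = (6/7)^{6} = 46656/117649.
Summing the indicators: E[X] = Σ_H E[X_H] = 16807 · p^{6} = 16807 · 46656/117649 = 46656/7.
Numerically: E[X] ≈ 6665.1.

E[X] = 16807 · (6/7)^{6} = 46656/7 ≈ 6665.1.


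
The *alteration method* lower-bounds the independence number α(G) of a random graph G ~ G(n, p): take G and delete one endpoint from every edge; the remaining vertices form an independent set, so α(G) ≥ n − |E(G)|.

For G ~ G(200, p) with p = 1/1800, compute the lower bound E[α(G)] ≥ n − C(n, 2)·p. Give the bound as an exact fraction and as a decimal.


E[|E(G)|] = C(200, 2)·p = 19900 · (1/1800) = 199/18.
E[α(G)] ≥ n − E[|E(G)|] = 200 − 199/18 = 3401/18.
Numerically: ≈ 188.94444.
(This is only a lower bound; the true E[α(G)] may be larger.)

E[α(G)] ≥ 3401/18 ≈ 188.94444.


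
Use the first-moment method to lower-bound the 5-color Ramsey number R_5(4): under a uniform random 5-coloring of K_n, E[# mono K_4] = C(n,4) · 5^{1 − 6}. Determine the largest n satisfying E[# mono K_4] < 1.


We need C(n, 4) · 5^{1 − 6} < 1, i.e. C(n, 4) < 5^{6 − 1} = 3125.
Check values of n near the boundary:
  n = 12: C(12, 4) = 495; 495 < 3125? YES
  n = 13: C(13, 4) = 715; 715 < 3125? YES
  n = 14: C(14, 4) = 1001; 1001 < 3125? YES
  n = 15: C(15, 4) = 1365; 1365 < 3125? YES
  n = 16: C(16, 4) = 1820; 1820 < 3125? YES
  n = 17: C(17, 4) = 2380; 2380 < 3125? YES
  n = 18: C(18, 4) = 3060; 3060 < 3125? YES
  n = 19: C(19, 4) = 3876; 3876 < 3125? NO
  n = 20: C(20, 4) = 4845; 4845 < 3125? NO
The largest n with C(n, 4) < 3125 is n = 18 (where E[X] = 612/625 ≈ 0.97920). Hence R_5(4) > 18, i.e. R_5(4) ≥ 19.

Largest n = 18; hence R_5(4) > 18.


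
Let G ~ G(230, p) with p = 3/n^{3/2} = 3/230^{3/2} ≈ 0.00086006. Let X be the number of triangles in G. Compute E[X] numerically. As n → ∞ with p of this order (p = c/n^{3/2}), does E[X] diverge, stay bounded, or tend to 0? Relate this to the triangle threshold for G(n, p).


Number of potential triangles: C(230, 3) = 2001460.
Each occurs with probability p³ ≈ (0.00086006)³ ≈ 6.3619244e-10.
By linearity: E[X] = C(230, 3)·p³ ≈ 2001460 · 6.3619244e-10 ≈ 0.00127.
Since α = 3/2 > 1, p = c/n^{3/2} = o(1/n) is below the triangle threshold p ~ 1/n. Asymptotically E[X] ~ (c³/6)·n^{3(1−α)} = (3³/6)·n^{-1.5} → 0, so by Markov's inequality G has no triangles w.h.p.

E[X] ≈ 0.00127; in regime p = Θ(1/n^{3/2}) E[X] tends to 0 (below the triangle threshold p ~ 1/n).


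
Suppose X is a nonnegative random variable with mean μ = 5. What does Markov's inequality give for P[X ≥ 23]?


μ = E[X] = 5, a = 23.
Markov: P[X ≥ 23] ≤ μ/a = (5)/23 = 5/23.
Numerically: ≈ 0.2174.
(Since a = 23 > μ = 5.0000, the bound 5/23 is < 1 and informative.)

P[X ≥ 23] ≤ 5/23 ≈ 0.2174.


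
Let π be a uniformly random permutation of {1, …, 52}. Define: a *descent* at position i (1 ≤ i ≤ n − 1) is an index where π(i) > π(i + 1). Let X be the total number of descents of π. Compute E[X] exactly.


Write X = Σ X_I over i = 1, …, 51, with X_I the indicator of one descent.
There are 51 indicators.
For each fixed i, the pair (π(i), π(i+1)) is a uniformly random ordered pair of distinct values from {1, …, 52}; by symmetry P[π(i) > π(i+1)] = 1/2.
By linearity: E[X] = 51 · (1/2) = (52 − 1) · (1/2) = 51/2 ≈ 25.5000.

E[X] = 51/2 = 25.5000.


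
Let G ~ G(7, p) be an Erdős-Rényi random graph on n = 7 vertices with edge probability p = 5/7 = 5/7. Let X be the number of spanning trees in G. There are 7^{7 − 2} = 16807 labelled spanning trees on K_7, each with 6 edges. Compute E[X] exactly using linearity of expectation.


K_7 has 7^{7 − 2} = 16807 labelled spanning trees.
For each such spanning tree H, let X_H = 1 if all 6 edges of H are present in G. Then P[X_H = 1] = p^{6} = (5/7)^{6} = 15625/117649.
By linearity: E[X] = Σ_H E[X_H] = 16807 · p^{6} = 16807 · 15625/117649 = 15625/7.
Numerically: E[X] ≈ 2232.1.

E[X] = 16807 · (5/7)^{6} = 15625/7 ≈ 2232.1.


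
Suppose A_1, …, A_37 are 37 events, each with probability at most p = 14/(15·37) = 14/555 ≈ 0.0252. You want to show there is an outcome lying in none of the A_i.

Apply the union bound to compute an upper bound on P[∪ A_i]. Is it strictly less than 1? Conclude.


Union bound: P[∪_{i=1}^{37} A_i] ≤ Σ_i P[A_i] ≤ 37·p = 37·(14/555) = 14/15.
Numerically: 14/15 ≈ 0.9333.
Is 14/15 < 1? YES.
Since P[∪ A_i] ≤ 14/15 < 1, the complement has P[∩ A_i^c] ≥ 1 − 14/15 = 1/15 > 0, so some outcome avoids every A_i.

37·p = 14/15 ≈ 0.9333; existence CERTIFIED by the union bound.


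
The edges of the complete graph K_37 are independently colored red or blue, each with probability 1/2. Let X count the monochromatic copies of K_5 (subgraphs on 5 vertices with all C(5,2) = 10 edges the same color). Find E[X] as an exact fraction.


Let X = Σ_S X_S over the C(37, 5) = 435897 subsets S of size 5, where X_S = 1 if the K_5 on S is monochromatic.
For a fixed S, the K_5 on S has C(5, 2) = 10 edges. P[all 10 edges red] = (1/2)^10, and likewise for blue, so P[monochromatic] = 2·(1/2)^10 = 2^{1 − 10} = 1/512.
By linearity of expectation: E[X] = C(37, 5) · 2^{1 − 10} = 435897 · 1/512 = 435897/512.
Numerically: E[X] ≈ 851.3613.

E[X] = C(37,5)·2^(1−C(5,2)) = 435897/512 ≈ 851.3613.


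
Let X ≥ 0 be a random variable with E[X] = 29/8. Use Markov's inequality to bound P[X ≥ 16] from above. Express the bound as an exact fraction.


μ = E[X] = 29/8, a = 16.
Markov: P[X ≥ 16] ≤ μ/a = (29/8)/16 = 29/128.
Numerically: ≈ 0.2266.
(Since a = 16 > μ = 3.6250, the bound 29/128 is < 1 and informative.)

P[X ≥ 16] ≤ 29/128 ≈ 0.2266.


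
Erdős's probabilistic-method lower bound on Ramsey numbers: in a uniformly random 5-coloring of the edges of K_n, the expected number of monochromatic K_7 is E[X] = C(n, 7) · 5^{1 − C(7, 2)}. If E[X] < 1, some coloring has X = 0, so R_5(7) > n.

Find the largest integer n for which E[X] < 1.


We need C(n, 7) · 5^{1 − 21} < 1, i.e. C(n, 7) < 5^{21 − 1} = 95367431640625.
Check values of n near the boundary:
  n = 337: C(337, 7) = 91989916924632; 91989916924632 < 95367431640625? YES
  n = 338: C(338, 7) = 93935323022736; 93935323022736 < 95367431640625? YES
  n = 339: C(339, 7) = 95915887062372; 95915887062372 < 95367431640625? NO
The largest n with C(n, 7) < 95367431640625 is n = 338 (where E[X] = 93935323022736/95367431640625 ≈ 0.9849833). Hence R_5(7) > 338, i.e. R_5(7) ≥ 339.

Largest n = 338; hence R_5(7) > 338.


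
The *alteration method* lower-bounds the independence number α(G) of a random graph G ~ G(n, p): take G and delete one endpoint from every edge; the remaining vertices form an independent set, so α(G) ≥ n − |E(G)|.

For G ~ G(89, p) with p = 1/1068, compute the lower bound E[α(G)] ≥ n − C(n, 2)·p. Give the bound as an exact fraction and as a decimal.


E[|E(G)|] = C(89, 2)·p = 3916 · (1/1068) = 11/3.
E[α(G)] ≥ n − E[|E(G)|] = 89 − 11/3 = 256/3.
Numerically: ≈ 85.3333.
(This is only a lower bound; the true E[α(G)] may be larger.)

E[α(G)] ≥ 256/3 ≈ 85.3333.


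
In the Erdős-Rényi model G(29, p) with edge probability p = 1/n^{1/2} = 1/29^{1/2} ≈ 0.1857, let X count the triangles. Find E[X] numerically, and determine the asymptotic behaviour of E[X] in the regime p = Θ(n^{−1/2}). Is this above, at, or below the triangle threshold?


Number of potential triangles: C(29, 3) = 3654.
Each occurs with probability p³ ≈ (0.1857)³ ≈ 6.4032875e-03.
By linearity: E[X] = C(29, 3)·p³ ≈ 3654 · 6.4032875e-03 ≈ 23.39761.
Since α = 1/2 < 1, p = c/n^{1/2} ≫ 1/n is above the triangle threshold p ~ 1/n. Asymptotically E[X] ~ (c³/6)·n^{3(1−α)} = (1³/6)·n^{1.5} → ∞; triangles are abundant w.h.p.

E[X] ≈ 23.39761; in regime p = Θ(1/n^{1/2}) E[X] diverges (above the triangle threshold p ~ 1/n).


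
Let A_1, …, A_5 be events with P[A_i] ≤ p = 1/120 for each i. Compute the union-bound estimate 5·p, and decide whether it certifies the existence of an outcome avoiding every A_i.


Union bound: P[∪_{i=1}^{5} A_i] ≤ Σ_i P[A_i] ≤ 5·p = 5·(1/120) = 1/24.
Numerically: 1/24 ≈ 0.04167.
Is 1/24 < 1? YES.
Since P[∪ A_i] ≤ 1/24 < 1, the complement has P[∩ A_i^c] ≥ 1 − 1/24 = 23/24 > 0, so some outcome avoids every A_i.

5·p = 1/24 ≈ 0.04167; existence CERTIFIED by the union bound.


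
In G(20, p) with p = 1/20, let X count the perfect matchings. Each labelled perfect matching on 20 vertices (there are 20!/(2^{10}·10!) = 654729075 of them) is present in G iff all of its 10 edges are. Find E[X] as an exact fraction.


K_20 has 20!/(2^{10}·10!) = 654729075 labelled perfect matchings.
For each such perfect matching H, let X_H = 1 if all 10 edges of H are present in G. Then P[X_H = 1] = p^{10} = (1/20)^{10} = 1/10240000000000.
By linearity: E[X] = Σ_H E[X_H] = 654729075 · p^{10} = 654729075 · 1/10240000000000 = 26189163/409600000000.
Numerically: E[X] ≈ 6.394e-05.

E[X] = 654729075 · (1/20)^{10} = 26189163/409600000000 ≈ 6.394e-05.


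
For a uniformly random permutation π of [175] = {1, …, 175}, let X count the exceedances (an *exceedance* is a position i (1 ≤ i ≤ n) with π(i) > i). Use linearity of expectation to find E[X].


Write X = Σ_{i=1}^{175} X_i, where X_i = 1_{π(i) > i}.
For each fixed i, π(i) is uniform over {1, …, 175} (marginal of a uniform permutation), so P[π(i) > i] = (n − i)/n. Summing: Σ_{i=1}^{175} (n − i)/n = (0 + 1 + … + 174)/175 = 175(175 − 1)/(2·175) = (175 − 1)/2.
Hence E[X] = Σ_{i=1}^{175} (175 − i)/175 = 87 ≈ 87.000.

E[X] = 87 = 87.000.


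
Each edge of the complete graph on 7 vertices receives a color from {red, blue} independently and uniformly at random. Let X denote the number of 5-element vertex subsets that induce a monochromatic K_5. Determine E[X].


Let X = Σ_S X_S over the C(7, 5) = 21 subsets S of size 5, where X_S = 1 if the K_5 on S is monochromatic.
For a fixed S, the K_5 on S has C(5, 2) = 10 edges. P[all 10 edges red] = (1/2)^10, and likewise for blue, so P[monochromatic] = 2·(1/2)^10 = 2^{1 − 10} = 1/512.
By linearity: E[X] = C(7, 5) · 2^{1 − 10} = 21 · 1/512 = 21/512.
Numerically: E[X] ≈ 0.041016.

E[X] = C(7,5)·2^(1−C(5,2)) = 21/512 ≈ 0.041016.


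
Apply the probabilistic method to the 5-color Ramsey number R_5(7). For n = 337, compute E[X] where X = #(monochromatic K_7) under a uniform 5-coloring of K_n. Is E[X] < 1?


E[X] = C(337, 7) · 5^{1 − 21} = 91989916924632 · 5^{−20} = 91989916924632/95367431640625.
As a reduced fraction: E[X] = 91989916924632/95367431640625 ≈ 0.96458.
Is E[X] < 1? YES.
Since E[X] < 1, there exists a 5-coloring of K_{337} with no monochromatic K_7; hence R_5(7) > 337.

E[X] = 91989916924632/95367431640625 ≈ 0.96458; E[X] < 1, so R_5(7) > 337.
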